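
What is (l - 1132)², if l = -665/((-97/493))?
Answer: 47541877681/9409 ≈ 5.0528e+6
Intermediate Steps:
l = 327845/97 (l = -665/((-97*1/493)) = -665/(-97/493) = -665*(-493/97) = 327845/97 ≈ 3379.8)
(l - 1132)² = (327845/97 - 1132)² = (218041/97)² = 47541877681/9409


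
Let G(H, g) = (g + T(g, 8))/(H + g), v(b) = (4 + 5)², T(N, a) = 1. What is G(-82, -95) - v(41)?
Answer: -14243/177 ≈ -80.469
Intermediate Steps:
v(b) = 81 (v(b) = 9² = 81)
G(H, g) = (1 + g)/(H + g) (G(H, g) = (g + 1)/(H + g) = (1 + g)/(H + g))
G(-82, -95) - v(41) = (1 - 95)/(-82 - 95) - 1*81 = -94/(-177) - 81 = -1/177*(-94) - 81 = 94/177 - 81 = -14243/177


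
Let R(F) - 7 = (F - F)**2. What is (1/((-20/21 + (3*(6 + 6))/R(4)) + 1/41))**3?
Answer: 638277381/47792627189 ≈ 0.013355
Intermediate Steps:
R(F) = 7 (R(F) = 7 + (F - F)**2 = 7 + 0**2 = 7 + 0 = 7)
(1/((-20/21 + (3*(6 + 6))/R(4)) + 1/41))**3 = (1/((-20/21 + (3*(6 + 6))/7) + 1/41))**3 = (1/((-20*1/21 + (3*12)*(1/7)) + 1/41))**3 = (1/((-20/21 + 36*(1/7)) + 1/41))**3 = (1/((-20/21 + 36/7) + 1/41))**3 = (1/(88/21 + 1/41))**3 = (1/(3629/861))**3 = (861/3629)**3 = 638277381/47792627189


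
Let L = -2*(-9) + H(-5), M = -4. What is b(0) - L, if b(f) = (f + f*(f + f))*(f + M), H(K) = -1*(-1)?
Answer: -19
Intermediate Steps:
H(K) = 1
L = 19 (L = -2*(-9) + 1 = 18 + 1 = 19)
b(f) = (-4 + f)*(f + 2*f²) (b(f) = (f + f*(f + f))*(f - 4) = (f + f*(2*f))*(-4 + f) = (f + 2*f²)*(-4 + f) = (-4 + f)*(f + 2*f²))
b(0) - L = 0*(-4 - 7*0 + 2*0²) - 1*19 = 0*(-4 + 0 + 2*0) - 19 = 0*(-4 + 0 + 0) - 19 = 0*(-4) - 19 = 0 - 19 = -19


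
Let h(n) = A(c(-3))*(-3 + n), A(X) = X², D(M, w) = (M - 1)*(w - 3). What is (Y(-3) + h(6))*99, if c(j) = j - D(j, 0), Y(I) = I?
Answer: 66528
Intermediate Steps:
D(M, w) = (-1 + M)*(-3 + w)
c(j) = -3 + 4*j (c(j) = j - (3 - 1*0 - 3*j + j*0) = j - (3 + 0 - 3*j + 0) = j - (3 - 3*j) = j + (-3 + 3*j) = -3 + 4*j)
h(n) = -675 + 225*n (h(n) = (-3 + 4*(-3))²*(-3 + n) = (-3 - 12)²*(-3 + n) = (-15)²*(-3 + n) = 225*(-3 + n) = -675 + 225*n)
(Y(-3) + h(6))*99 = (-3 + (-675 + 225*6))*99 = (-3 + (-675 + 1350))*99 = (-3 + 675)*99 = 672*99 = 66528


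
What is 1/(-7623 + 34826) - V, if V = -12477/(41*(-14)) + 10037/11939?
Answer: -4208953954637/186421778158 ≈ -22.578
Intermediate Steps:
V = 154724141/6852986 (V = -12477/(-574) + 10037*(1/11939) = -12477*(-1/574) + 10037/11939 = 12477/574 + 10037/11939 = 154724141/6852986 ≈ 22.578)
1/(-7623 + 34826) - V = 1/(-7623 + 34826) - 1*154724141/6852986 = 1/27203 - 154724141/6852986 = -4208953954637/186421778158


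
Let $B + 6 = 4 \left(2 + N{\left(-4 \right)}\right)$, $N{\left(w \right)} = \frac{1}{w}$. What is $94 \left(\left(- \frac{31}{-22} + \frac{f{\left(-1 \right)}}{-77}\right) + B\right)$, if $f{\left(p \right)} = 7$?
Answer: $\frac{2397}{11} \approx 217.91$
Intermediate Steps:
$B = 1$ ($B = -6 + 4 \left(2 + \frac{1}{-4}\right) = -6 + 4 \left(2 - \frac{1}{4}\right) = -6 + 4 \cdot \frac{7}{4} = -6 + 7 = 1$)
$94 \left(\left(- \frac{31}{-22} + \frac{f{\left(-1 \right)}}{-77}\right) + B\right) = 94 \left(\left(- \frac{31}{-22} + \frac{7}{-77}\right) + 1\right) = 94 \left(\left(\left(-31\right) \left(- \frac{1}{22}\right) + 7 \left(- \frac{1}{77}\right)\right) + 1\right) = 94 \left(\left(\frac{31}{22} - \frac{1}{11}\right) + 1\right) = 94 \left(\frac{29}{22} + 1\right) = 94 \cdot \frac{51}{22} = \frac{2397}{11}$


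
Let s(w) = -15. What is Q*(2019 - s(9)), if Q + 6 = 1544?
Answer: 3128292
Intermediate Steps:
Q = 1538 (Q = -6 + 1544 = 1538)
Q*(2019 - s(9)) = 1538*(2019 - 1*(-15)) = 1538*(2019 + 15) = 1538*2034 = 3128292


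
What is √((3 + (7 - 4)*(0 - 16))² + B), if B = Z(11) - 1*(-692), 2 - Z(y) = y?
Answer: 2*√677 ≈ 52.038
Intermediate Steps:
Z(y) = 2 - y
B = 683 (B = (2 - 1*11) - 1*(-692) = (2 - 11) + 692 = -9 + 692 = 683)
√((3 + (7 - 4)*(0 - 16))² + B) = √((3 + (7 - 4)*(0 - 16))² + 683) = √((3 + 3*(-16))² + 683) = √((3 - 48)² + 683) = √((-45)² + 683) = √(2025 + 683) = √2708 = 2*√677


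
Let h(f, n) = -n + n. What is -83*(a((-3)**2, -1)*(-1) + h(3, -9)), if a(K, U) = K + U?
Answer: 664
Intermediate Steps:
h(f, n) = 0
-83*(a((-3)**2, -1)*(-1) + h(3, -9)) = -83*(((-3)**2 - 1)*(-1) + 0) = -83*((9 - 1)*(-1) + 0) = -83*(8*(-1) + 0) = -83*(-8 + 0) = -83*(-8) = 664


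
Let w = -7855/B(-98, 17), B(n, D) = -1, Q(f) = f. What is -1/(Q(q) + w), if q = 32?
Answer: -1/7887 ≈ -0.00012679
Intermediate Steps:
w = 7855 (w = -7855/(-1) = -7855*(-1) = 7855)
-1/(Q(q) + w) = -1/(32 + 7855) = -1/7887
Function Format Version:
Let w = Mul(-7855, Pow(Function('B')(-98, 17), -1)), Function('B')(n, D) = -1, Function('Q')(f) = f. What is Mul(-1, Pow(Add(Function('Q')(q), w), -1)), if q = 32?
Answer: Rational(-1, 7887) ≈ -0.00012679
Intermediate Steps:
w = 7855 (w = Mul(-7855, Pow(-1, -1)) = Mul(-7855, -1) = 7855)
Mul(-1, Pow(Add(Function('Q')(q), w), -1)) = Mul(-1, Pow(Add(32, 7855), -1)) = Mul(-1, Pow(7887, -1)) = Mul(-1, Rational(1, 7887)) = Rational(-1, 7887)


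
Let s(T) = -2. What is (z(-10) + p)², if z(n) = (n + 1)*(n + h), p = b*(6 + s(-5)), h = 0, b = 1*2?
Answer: 9604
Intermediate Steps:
b = 2
p = 8 (p = 2*(6 - 2) = 2*4 = 8)
z(n) = n*(1 + n) (z(n) = (n + 1)*(n + 0) = (1 + n)*n = n*(1 + n))
(z(-10) + p)² = (-10*(1 - 10) + 8)² = (-10*(-9) + 8)² = (90 + 8)² = 98² = 9604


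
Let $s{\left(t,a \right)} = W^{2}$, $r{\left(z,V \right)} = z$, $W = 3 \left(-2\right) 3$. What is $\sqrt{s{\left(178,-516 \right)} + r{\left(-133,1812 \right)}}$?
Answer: $\sqrt{191} \approx 13.82$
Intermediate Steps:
$W = -18$ ($W = \left(-6\right) 3 = -18$)
$s{\left(t,a \right)} = 324$ ($s{\left(t,a \right)} = \left(-18\right)^{2} = 324$)
$\sqrt{s{\left(178,-516 \right)} + r{\left(-133,1812 \right)}} = \sqrt{324 - 133} = \sqrt{191}$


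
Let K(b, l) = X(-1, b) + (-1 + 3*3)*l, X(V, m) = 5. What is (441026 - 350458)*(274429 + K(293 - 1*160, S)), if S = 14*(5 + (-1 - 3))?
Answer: 24865082128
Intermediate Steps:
S = 14 (S = 14*(5 - 4) = 14*1 = 14)
K(b, l) = 5 + 8*l (K(b, l) = 5 + (-1 + 3*3)*l = 5 + (-1 + 9)*l = 5 + 8*l)
(441026 - 350458)*(274429 + K(293 - 1*160, S)) = (441026 - 350458)*(274429 + (5 + 8*14)) = 90568*(274429 + (5 + 112)) = 90568*(274429 + 117) = 90568*274546 = 24865082128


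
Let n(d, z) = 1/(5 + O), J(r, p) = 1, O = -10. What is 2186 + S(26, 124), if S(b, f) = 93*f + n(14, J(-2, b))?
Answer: 68589/5 ≈ 13718.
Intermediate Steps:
n(d, z) = -⅕ (n(d, z) = 1/(5 - 10) = 1/(-5) = -⅕)
S(b, f) = -⅕ + 93*f (S(b, f) = 93*f - ⅕ = -⅕ + 93*f)
2186 + S(26, 124) = 2186 + (-⅕ + 93*124) = 2186 + (-⅕ + 11532) = 2186 + 57659/5 = 68589/5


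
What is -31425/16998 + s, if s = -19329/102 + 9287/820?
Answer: -418204549/2323060 ≈ -180.02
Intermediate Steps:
s = -146103/820 (s = -19329*1/102 + 9287*(1/820) = -379/2 + 9287/820 = -146103/820 ≈ -178.17)
-31425/16998 + s = -31425/16998 - 146103/820 = -31425*1/16998 - 146103/820 = -10475/5666 - 146103/820 = -418204549/2323060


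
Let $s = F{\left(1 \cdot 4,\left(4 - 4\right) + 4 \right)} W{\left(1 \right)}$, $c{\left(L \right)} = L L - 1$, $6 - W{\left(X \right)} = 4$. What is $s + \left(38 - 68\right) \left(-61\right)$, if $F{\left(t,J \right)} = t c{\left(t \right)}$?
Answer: $1950$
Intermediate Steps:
$W{\left(X \right)} = 2$ ($W{\left(X \right)} = 6 - 4 = 2$)
$c{\left(L \right)} = -1 + L^{2}$ ($c{\left(L \right)} = L^{2} - 1 = -1 + L^{2}$)
$F{\left(t,J \right)} = t \left(-1 + t^{2}\right)$
$s = 120$ ($s = \left(\left(1 \cdot 4\right)^{3} - 1 \cdot 4\right) 2 = \left(4^{3} - 4\right) 2 = \left(64 - 4\right) 2 = 60 \cdot 2 = 120$)
$s + \left(38 - 68\right) \left(-61\right) = 120 + \left(38 - 68\right) \left(-61\right) = 120 - -1830 = 120 + 1830 = 1950$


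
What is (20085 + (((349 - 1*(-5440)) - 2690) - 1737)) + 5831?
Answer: 27278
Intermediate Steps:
(20085 + (((349 - 1*(-5440)) - 2690) - 1737)) + 5831 = (20085 + (((349 + 5440) - 2690) - 1737)) + 5831 = (20085 + ((5789 - 2690) - 1737)) + 5831 = (20085 + (3099 - 1737)) + 5831 = (20085 + 1362) + 5831 = 21447 + 5831 = 27278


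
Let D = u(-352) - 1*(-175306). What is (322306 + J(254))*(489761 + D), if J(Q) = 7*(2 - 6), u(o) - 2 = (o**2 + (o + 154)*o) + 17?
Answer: 276735606708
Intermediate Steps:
u(o) = 19 + o**2 + o*(154 + o) (u(o) = 2 + ((o**2 + (o + 154)*o) + 17) = 2 + ((o**2 + (154 + o)*o) + 17) = 2 + ((o**2 + o*(154 + o)) + 17) = 2 + (17 + o**2 + o*(154 + o)) = 19 + o**2 + o*(154 + o))
J(Q) = -28 (J(Q) = 7*(-4) = -28)
D = 368925 (D = (19 + 2*(-352)**2 + 154*(-352)) - 1*(-175306) = (19 + 2*123904 - 54208) + 175306 = (19 + 247808 - 54208) + 175306 = 193619 + 175306 = 368925)
(322306 + J(254))*(489761 + D) = (322306 - 28)*(489761 + 368925) = 322278*858686 = 276735606708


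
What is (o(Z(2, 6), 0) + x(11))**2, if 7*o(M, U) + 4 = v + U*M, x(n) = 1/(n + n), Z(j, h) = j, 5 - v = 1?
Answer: 1/484 ≈ 0.0020661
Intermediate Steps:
v = 4 (v = 5 - 1*1 = 5 - 1 = 4)
x(n) = 1/(2*n)
o(M, U) = M*U/7 (o(M, U) = -4/7 + (4 + U*M)/7 = -4/7 + (4 + M*U)/7 = -4/7 + (4/7 + M*U/7) = M*U/7)
(o(Z(2, 6), 0) + x(11))**2 = ((1/7)*2*0 + (1/2)/11)**2 = (0 + (1/2)*(1/11))**2 = (0 + 1/22)**2 = (1/22)**2 = 1/484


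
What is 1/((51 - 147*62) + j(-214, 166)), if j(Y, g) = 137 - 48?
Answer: -1/8974 ≈ -0.00011143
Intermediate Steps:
j(Y, g) = 89
1/((51 - 147*62) + j(-214, 166)) = 1/((51 - 147*62) + 89) = 1/((51 - 9114) + 89) = 1/(-9063 + 89) = 1/(-8974) = -1/8974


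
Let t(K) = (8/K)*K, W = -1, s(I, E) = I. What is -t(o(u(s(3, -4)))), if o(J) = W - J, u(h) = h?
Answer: -8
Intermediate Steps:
o(J) = -1 - J
t(K) = 8
-t(o(u(s(3, -4)))) = -1*8 = -8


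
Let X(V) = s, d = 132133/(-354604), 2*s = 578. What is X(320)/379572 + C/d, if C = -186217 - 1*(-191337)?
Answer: -689140439192123/50153987076 ≈ -13740.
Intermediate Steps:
s = 289 (s = (1/2)*578 = 289)
C = 5120 (C = -186217 + 191337 = 5120)
d = -132133/354604 (d = 132133*(-1/354604) = -132133/354604 ≈ -0.37262)
X(V) = 289
X(320)/379572 + C/d = 289/379572 + 5120/(-132133/354604) = 289*(1/379572) + 5120*(-354604/132133) = 289/379572 - 1815572480/132133 = -689140439192123/50153987076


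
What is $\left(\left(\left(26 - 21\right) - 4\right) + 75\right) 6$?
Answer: $456$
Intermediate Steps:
$\left(\left(\left(26 - 21\right) - 4\right) + 75\right) 6 = \left(\left(5 - 4\right) + 75\right) 6 = \left(1 + 75\right) 6 = 76 \cdot 6 = 456$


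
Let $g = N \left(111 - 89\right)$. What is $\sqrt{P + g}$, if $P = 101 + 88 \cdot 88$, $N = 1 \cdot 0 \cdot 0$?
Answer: $\sqrt{7845} \approx 88.572$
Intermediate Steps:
$N = 0$ ($N = 0 \cdot 0 = 0$)
$g = 0$ ($g = 0 \left(111 - 89\right) = 0 \cdot 22 = 0$)
$P = 7845$ ($P = 101 + 7744 = 7845$)
$\sqrt{P + g} = \sqrt{7845 + 0} = \sqrt{7845}$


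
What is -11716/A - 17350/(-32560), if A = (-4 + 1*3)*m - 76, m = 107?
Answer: 38464801/595848 ≈ 64.555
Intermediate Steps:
A = -183 (A = (-4 + 1*3)*107 - 76 = (-4 + 3)*107 - 76 = -1*107 - 76 = -107 - 76 = -183)
-11716/A - 17350/(-32560) = -11716/(-183) - 17350/(-32560) = -11716*(-1/183) - 17350*(-1/32560) = 11716/183 + 1735/3256 = 38464801/595848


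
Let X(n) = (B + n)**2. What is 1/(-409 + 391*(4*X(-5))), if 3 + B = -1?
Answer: 1/126275 ≈ 7.9192e-6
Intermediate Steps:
B = -4 (B = -3 - 1 = -4)
X(n) = (-4 + n)**2
1/(-409 + 391*(4*X(-5))) = 1/(-409 + 391*(4*(-4 - 5)**2)) = 1/(-409 + 391*(4*(-9)**2)) = 1/(-409 + 391*(4*81)) = 1/(-409 + 391*324) = 1/(-409 + 126684) = 1/126275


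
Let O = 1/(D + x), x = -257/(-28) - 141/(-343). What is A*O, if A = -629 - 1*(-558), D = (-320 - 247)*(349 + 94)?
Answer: 97412/344607175 ≈ 0.00028268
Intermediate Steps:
D = -251181 (D = -567*443 = -251181)
x = 13157/1372 (x = -257*(-1/28) - 141*(-1/343) = 257/28 + 141/343 = 13157/1372 ≈ 9.5896)
O = -1372/344607175 (O = 1/(-251181 + 13157/1372) = 1/(-344607175/1372) = -1372/344607175 ≈ -3.9813e-6)
A = -71 (A = -629 + 558 = -71)
A*O = -71*(-1372/344607175) = 97412/344607175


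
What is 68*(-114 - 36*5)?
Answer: -19992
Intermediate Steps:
68*(-114 - 36*5) = 68*(-114 - 180) = 68*(-294) = -19992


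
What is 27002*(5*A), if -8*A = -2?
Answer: 67505/2 ≈ 33753.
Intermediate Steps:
A = 1/4 (A = -1/8*(-2) = 1/4 ≈ 0.25000)
27002*(5*A) = 27002*(5*(1/4)) = 27002*(5/4) = 67505/2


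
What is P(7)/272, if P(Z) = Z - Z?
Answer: 0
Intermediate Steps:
P(Z) = 0
P(7)/272 = 0/272 = (1/272)*0 = 0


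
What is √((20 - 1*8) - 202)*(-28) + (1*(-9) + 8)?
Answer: -1 - 28*I*√190 ≈ -1.0 - 385.95*I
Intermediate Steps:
√((20 - 1*8) - 202)*(-28) + (1*(-9) + 8) = √((20 - 8) - 202)*(-28) + (-9 + 8) = √(12 - 202)*(-28) - 1 = √(-190)*(-28) - 1 = (I*√190)*(-28) - 1 = -28*I*√190 - 1 = -1 - 28*I*√190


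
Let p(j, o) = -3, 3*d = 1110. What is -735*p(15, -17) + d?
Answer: 2575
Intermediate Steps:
d = 370 (d = (⅓)*1110 = 370)
-735*p(15, -17) + d = -735*(-3) + 370 = 2205 + 370 = 2575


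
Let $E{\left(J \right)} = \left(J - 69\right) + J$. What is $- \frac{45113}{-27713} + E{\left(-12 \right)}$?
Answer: $- \frac{2532196}{27713} \approx -91.372$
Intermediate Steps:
$E{\left(J \right)} = -69 + 2 J$ ($E{\left(J \right)} = \left(-69 + J\right) + J = -69 + 2 J$)
$- \frac{45113}{-27713} + E{\left(-12 \right)} = - \frac{45113}{-27713} + \left(-69 + 2 \left(-12\right)\right) = \left(-45113\right) \left(- \frac{1}{27713}\right) - 93 = \frac{45113}{27713} - 93 = - \frac{2532196}{27713}$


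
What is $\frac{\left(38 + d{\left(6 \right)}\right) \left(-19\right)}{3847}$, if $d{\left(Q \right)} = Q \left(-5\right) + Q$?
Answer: $- \frac{266}{3847} \approx -0.069145$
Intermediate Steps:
$d{\left(Q \right)} = - 4 Q$ ($d{\left(Q \right)} = - 5 Q + Q = - 4 Q$)
$\frac{\left(38 + d{\left(6 \right)}\right) \left(-19\right)}{3847} = \frac{\left(38 - 24\right) \left(-19\right)}{3847} = \left(38 - 24\right) \left(-19\right) \frac{1}{3847} = 14 \left(-19\right) \frac{1}{3847} = \left(-266\right) \frac{1}{3847} = - \frac{266}{3847}$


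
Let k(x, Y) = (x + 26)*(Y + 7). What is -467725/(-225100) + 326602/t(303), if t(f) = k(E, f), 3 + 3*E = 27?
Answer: 784479317/23725540 ≈ 33.065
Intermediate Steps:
E = 8 (E = -1 + (⅓)*27 = -1 + 9 = 8)
k(x, Y) = (7 + Y)*(26 + x) (k(x, Y) = (26 + x)*(7 + Y) = (7 + Y)*(26 + x))
t(f) = 238 + 34*f (t(f) = 182 + 7*8 + 26*f + f*8 = 182 + 56 + 26*f + 8*f = 238 + 34*f)
-467725/(-225100) + 326602/t(303) = -467725/(-225100) + 326602/(238 + 34*303) = -467725*(-1/225100) + 326602/(238 + 10302) = 18709/9004 + 326602/10540 = 18709/9004 + 326602*(1/10540) = 18709/9004 + 163301/5270 = 784479317/23725540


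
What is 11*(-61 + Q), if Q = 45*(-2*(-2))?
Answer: 1309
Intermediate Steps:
Q = 180 (Q = 45*4 = 180)
11*(-61 + Q) = 11*(-61 + 180) = 11*119 = 1309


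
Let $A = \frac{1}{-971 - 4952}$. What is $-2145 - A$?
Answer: $- \frac{12704834}{5923} \approx -2145.0$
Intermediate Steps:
$A = - \frac{1}{5923}$ ($A = \frac{1}{-5923} = - \frac{1}{5923} \approx -0.00016883$)
$-2145 - A = -2145 - - \frac{1}{5923} = -2145 + \frac{1}{5923} = - \frac{12704834}{5923}$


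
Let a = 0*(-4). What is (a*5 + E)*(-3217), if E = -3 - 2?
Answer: 16085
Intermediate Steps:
E = -5
a = 0
(a*5 + E)*(-3217) = (0*5 - 5)*(-3217) = (0 - 5)*(-3217) = -5*(-3217) = 16085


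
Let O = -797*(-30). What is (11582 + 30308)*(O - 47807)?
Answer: -1001045330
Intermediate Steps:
O = 23910
(11582 + 30308)*(O - 47807) = (11582 + 30308)*(23910 - 47807) = 41890*(-23897) = -1001045330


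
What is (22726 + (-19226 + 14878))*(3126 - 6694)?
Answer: -65572704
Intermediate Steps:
(22726 + (-19226 + 14878))*(3126 - 6694) = (22726 - 4348)*(-3568) = 18378*(-3568) = -65572704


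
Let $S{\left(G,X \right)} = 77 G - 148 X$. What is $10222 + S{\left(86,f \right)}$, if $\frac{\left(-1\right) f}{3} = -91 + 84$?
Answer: $13736$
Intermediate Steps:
$f = 21$ ($f = - 3 \left(-91 + 84\right) = \left(-3\right) \left(-7\right) = 21$)
$S{\left(G,X \right)} = - 148 X + 77 G$
$10222 + S{\left(86,f \right)} = 10222 + \left(\left(-148\right) 21 + 77 \cdot 86\right) = 10222 + \left(-3108 + 6622\right) = 10222 + 3514 = 13736$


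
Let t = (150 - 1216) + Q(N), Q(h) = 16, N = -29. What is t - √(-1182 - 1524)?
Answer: -1050 - I*√2706 ≈ -1050.0 - 52.019*I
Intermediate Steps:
t = -1050 (t = (150 - 1216) + 16 = -1066 + 16 = -1050)
t - √(-1182 - 1524) = -1050 - √(-1182 - 1524) = -1050 - √(-2706) = -1050 - I*√2706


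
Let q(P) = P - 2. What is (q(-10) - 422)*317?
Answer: -137578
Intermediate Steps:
q(P) = -2 + P
(q(-10) - 422)*317 = ((-2 - 10) - 422)*317 = (-12 - 422)*317 = -434*317 = -137578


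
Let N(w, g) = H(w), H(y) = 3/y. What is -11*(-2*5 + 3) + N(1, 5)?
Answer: 80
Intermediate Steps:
N(w, g) = 3/w
-11*(-2*5 + 3) + N(1, 5) = -11*(-2*5 + 3) + 3/1 = -11*(-10 + 3) + 3*1 = -11*(-7) + 3 = 77 + 3 = 80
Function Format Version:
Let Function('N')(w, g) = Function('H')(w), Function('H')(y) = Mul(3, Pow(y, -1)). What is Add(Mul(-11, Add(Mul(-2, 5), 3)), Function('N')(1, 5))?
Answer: 80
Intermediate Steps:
Function('N')(w, g) = Mul(3, Pow(w, -1))
Add(Mul(-11, Add(Mul(-2, 5), 3)), Function('N')(1, 5)) = Add(Mul(-11, Add(Mul(-2, 5), 3)), Mul(3, Pow(1, -1))) = Add(Mul(-11, Add(-10, 3)), Mul(3, 1)) = Add(Mul(-11, -7), 3) = Add(77, 3) = 80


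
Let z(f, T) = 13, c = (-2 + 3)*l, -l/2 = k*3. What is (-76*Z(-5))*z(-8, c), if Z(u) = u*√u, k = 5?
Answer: 4940*I*√5 ≈ 11046.0*I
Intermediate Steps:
l = -30 (l = -10*3 = -2*15 = -30)
c = -30 (c = (-2 + 3)*(-30) = 1*(-30) = -30)
Z(u) = u^(3/2)
(-76*Z(-5))*z(-8, c) = -(-380)*I*√5*13 = (380*I*√5)*13 = 4940*I*√5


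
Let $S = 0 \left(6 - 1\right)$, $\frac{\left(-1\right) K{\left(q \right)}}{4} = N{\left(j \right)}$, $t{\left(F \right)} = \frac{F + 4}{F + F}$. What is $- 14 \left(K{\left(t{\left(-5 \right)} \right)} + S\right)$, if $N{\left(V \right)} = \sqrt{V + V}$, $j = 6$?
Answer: $112 \sqrt{3} \approx 193.99$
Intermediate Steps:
$t{\left(F \right)} = \frac{4 + F}{2 F}$
$N{\left(V \right)} = \sqrt{2} \sqrt{V}$ ($N{\left(V \right)} = \sqrt{2 V} = \sqrt{2} \sqrt{V}$)
$K{\left(q \right)} = - 8 \sqrt{3}$ ($K{\left(q \right)} = - 4 \sqrt{2} \sqrt{6} = - 4 \cdot 2 \sqrt{3} = - 8 \sqrt{3}$)
$S = 0$ ($S = 0 \cdot 5 = 0$)
$- 14 \left(K{\left(t{\left(-5 \right)} \right)} + S\right) = - 14 \left(- 8 \sqrt{3} + 0\right) = - 14 \left(- 8 \sqrt{3}\right) = 112 \sqrt{3}$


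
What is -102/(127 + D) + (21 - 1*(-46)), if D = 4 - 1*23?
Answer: 1189/18 ≈ 66.056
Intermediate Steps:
D = -19 (D = 4 - 23 = -19)
-102/(127 + D) + (21 - 1*(-46)) = -102/(127 - 19) + (21 - 1*(-46)) = -102/108 + (21 + 46) = (1/108)*(-102) + 67 = -17/18 + 67 = 1189/18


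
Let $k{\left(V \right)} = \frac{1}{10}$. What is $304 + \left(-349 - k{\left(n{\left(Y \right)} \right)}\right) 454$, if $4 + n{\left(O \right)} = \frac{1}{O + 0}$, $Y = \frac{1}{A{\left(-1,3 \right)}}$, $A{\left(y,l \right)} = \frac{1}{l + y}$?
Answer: $- \frac{790937}{5} \approx -1.5819 \cdot 10^{5}$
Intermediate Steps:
$Y = 2$ ($Y = \frac{1}{\frac{1}{3 - 1}} = \frac{1}{\frac{1}{2}} = 2$)
$n{\left(O \right)} = -4 + \frac{1}{O}$ ($n{\left(O \right)} = -4 + \frac{1}{O + 0} = -4 + \frac{1}{O}$)
$k{\left(V \right)} = \frac{1}{10}$
$304 + \left(-349 - k{\left(n{\left(Y \right)} \right)}\right) 454 = 304 + \left(-349 - \frac{1}{10}\right) 454 = 304 - \frac{792457}{5} = - \frac{790937}{5}$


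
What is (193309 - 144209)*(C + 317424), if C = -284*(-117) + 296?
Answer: 17231546800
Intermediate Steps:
C = 33524 (C = 33228 + 296 = 33524)
(193309 - 144209)*(C + 317424) = (193309 - 144209)*(33524 + 317424) = 49100*350948 = 17231546800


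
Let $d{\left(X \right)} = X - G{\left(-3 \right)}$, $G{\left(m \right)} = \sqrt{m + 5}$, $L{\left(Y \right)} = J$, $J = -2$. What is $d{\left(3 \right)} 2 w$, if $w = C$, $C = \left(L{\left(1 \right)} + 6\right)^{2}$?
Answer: $96 - 32 \sqrt{2} \approx 50.745$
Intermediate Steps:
$L{\left(Y \right)} = -2$
$G{\left(m \right)} = \sqrt{5 + m}$
$C = 16$ ($C = \left(-2 + 6\right)^{2} = 4^{2} = 16$)
$w = 16$
$d{\left(X \right)} = X - \sqrt{2}$ ($d{\left(X \right)} = X - \sqrt{5 - 3} = X - \sqrt{2}$)
$d{\left(3 \right)} 2 w = \left(3 - \sqrt{2}\right) 2 \cdot 16 = \left(6 - 2 \sqrt{2}\right) 16 = 96 - 32 \sqrt{2}$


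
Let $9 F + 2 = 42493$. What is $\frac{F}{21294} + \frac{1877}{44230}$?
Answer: $\frac{559774118}{2119125645} \approx 0.26415$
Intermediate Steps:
$F = \frac{42491}{9}$ ($F = - \frac{2}{9} + \frac{1}{9} \cdot 42493 = - \frac{2}{9} + \frac{42493}{9} = \frac{42491}{9} \approx 4721.2$)
$\frac{F}{21294} + \frac{1877}{44230} = \frac{42491}{9 \cdot 21294} + \frac{1877}{44230} = \frac{42491}{9} \cdot \frac{1}{21294} + 1877 \cdot \frac{1}{44230} = \frac{42491}{191646} + \frac{1877}{44230} = \frac{559774118}{2119125645}$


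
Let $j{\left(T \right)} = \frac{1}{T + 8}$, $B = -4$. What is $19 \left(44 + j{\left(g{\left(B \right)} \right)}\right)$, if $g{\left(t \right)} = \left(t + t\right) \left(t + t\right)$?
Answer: $\frac{60211}{72} \approx 836.26$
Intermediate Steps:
$g{\left(t \right)} = 4 t^{2}$ ($g{\left(t \right)} = 2 t 2 t = 4 t^{2}$)
$j{\left(T \right)} = \frac{1}{8 + T}$
$19 \left(44 + j{\left(g{\left(B \right)} \right)}\right) = 19 \left(44 + \frac{1}{8 + 4 \left(-4\right)^{2}}\right) = 19 \left(44 + \frac{1}{8 + 4 \cdot 16}\right) = 19 \left(44 + \frac{1}{8 + 64}\right) = 19 \left(44 + \frac{1}{72}\right) = 19 \cdot \frac{3169}{72} = \frac{60211}{72}$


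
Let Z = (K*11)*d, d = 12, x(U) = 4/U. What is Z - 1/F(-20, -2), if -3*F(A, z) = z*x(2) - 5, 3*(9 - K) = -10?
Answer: 4883/3 ≈ 1627.7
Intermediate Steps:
K = 37/3 (K = 9 - ⅓*(-10) = 9 + 10/3 = 37/3 ≈ 12.333)
F(A, z) = 5/3 - 2*z/3 (F(A, z) = -(z*(4/2) - 5)/3 = -(z*(4*(½)) - 5)/3 = -(z*2 - 5)/3 = -(2*z - 5)/3 = -(-5 + 2*z)/3 = 5/3 - 2*z/3)
Z = 1628 (Z = ((37/3)*11)*12 = (407/3)*12 = 1628)
Z - 1/F(-20, -2) = 1628 - 1/(5/3 - ⅔*(-2)) = 1628 - 1/(5/3 + 4/3) = 1628 - 1/3 = 1628 - 1*⅓ = 1628 - ⅓ = 4883/3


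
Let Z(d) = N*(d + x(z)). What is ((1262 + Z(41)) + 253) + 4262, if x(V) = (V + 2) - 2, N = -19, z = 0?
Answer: 4998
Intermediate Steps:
x(V) = V (x(V) = (2 + V) - 2 = V)
Z(d) = -19*d (Z(d) = -19*(d + 0) = -19*d)
((1262 + Z(41)) + 253) + 4262 = ((1262 - 19*41) + 253) + 4262 = ((1262 - 779) + 253) + 4262 = (483 + 253) + 4262 = 736 + 4262 = 4998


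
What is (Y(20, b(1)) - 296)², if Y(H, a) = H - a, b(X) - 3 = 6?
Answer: 81225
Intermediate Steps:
b(X) = 9 (b(X) = 3 + 6 = 9)
(Y(20, b(1)) - 296)² = ((20 - 1*9) - 296)² = ((20 - 9) - 296)² = (11 - 296)² = (-285)² = 81225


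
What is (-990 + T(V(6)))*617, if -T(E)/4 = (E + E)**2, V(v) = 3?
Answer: -699678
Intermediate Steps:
T(E) = -16*E**2 (T(E) = -4*(E + E)**2 = -4*4*E**2 = -16*E**2)
(-990 + T(V(6)))*617 = (-990 - 16*3**2)*617 = (-990 - 16*9)*617 = (-990 - 144)*617 = -1134*617 = -699678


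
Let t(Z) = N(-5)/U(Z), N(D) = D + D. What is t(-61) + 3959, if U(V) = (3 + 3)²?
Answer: 71257/18 ≈ 3958.7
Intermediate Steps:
N(D) = 2*D
U(V) = 36 (U(V) = 6² = 36)
t(Z) = -5/18 (t(Z) = (2*(-5))/36 = -10*1/36 = -5/18)
t(-61) + 3959 = -5/18 + 3959 = 71257/18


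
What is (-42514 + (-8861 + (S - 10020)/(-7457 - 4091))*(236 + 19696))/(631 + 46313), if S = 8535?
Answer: -510009922087/135527328 ≈ -3763.2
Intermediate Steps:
(-42514 + (-8861 + (S - 10020)/(-7457 - 4091))*(236 + 19696))/(631 + 46313) = (-42514 + (-8861 + (8535 - 10020)/(-7457 - 4091))*(236 + 19696))/(631 + 46313) = (-42514 + (-8861 - 1485/(-11548))*19932)/46944 = (-42514 + (-8861 - 1485*(-1/11548))*19932)*(1/46944) = (-42514 + (-8861 + 1485/11548)*19932)*(1/46944) = (-42514 - 102325343/11548*19932)*(1/46944) = (-42514 - 509887184169/2887)*(1/46944) = -510009922087/2887*1/46944 = -510009922087/135527328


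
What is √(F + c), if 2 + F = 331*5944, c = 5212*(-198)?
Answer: √935486 ≈ 967.21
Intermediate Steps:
c = -1031976
F = 1967462 (F = -2 + 331*5944 = -2 + 1967464 = 1967462)
√(F + c) = √(1967462 - 1031976) = √935486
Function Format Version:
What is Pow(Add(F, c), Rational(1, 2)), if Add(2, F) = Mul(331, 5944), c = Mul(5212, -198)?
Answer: Pow(935486, Rational(1, 2)) ≈ 967.21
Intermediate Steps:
c = -1031976
F = 1967462 (F = Add(-2, Mul(331, 5944)) = Add(-2, 1967464) = 1967462)
Pow(Add(F, c), Rational(1, 2)) = Pow(Add(1967462, -1031976), Rational(1, 2)) = Pow(935486, Rational(1, 2))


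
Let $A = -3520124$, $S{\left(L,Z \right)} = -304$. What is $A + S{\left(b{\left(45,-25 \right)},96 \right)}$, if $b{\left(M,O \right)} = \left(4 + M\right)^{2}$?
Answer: $-3520428$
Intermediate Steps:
$A + S{\left(b{\left(45,-25 \right)},96 \right)} = -3520124 - 304 = -3520428$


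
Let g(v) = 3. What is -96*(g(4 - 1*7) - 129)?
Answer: 12096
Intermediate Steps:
-96*(g(4 - 1*7) - 129) = -96*(3 - 129) = -96*(-126) = 12096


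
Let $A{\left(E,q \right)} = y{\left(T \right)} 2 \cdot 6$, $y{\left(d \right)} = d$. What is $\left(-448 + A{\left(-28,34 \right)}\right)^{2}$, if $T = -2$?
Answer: $222784$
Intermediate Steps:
$A{\left(E,q \right)} = -24$ ($A{\left(E,q \right)} = \left(-2\right) 2 \cdot 6 = \left(-4\right) 6 = -24$)
$\left(-448 + A{\left(-28,34 \right)}\right)^{2} = \left(-448 - 24\right)^{2} = \left(-472\right)^{2} = 222784$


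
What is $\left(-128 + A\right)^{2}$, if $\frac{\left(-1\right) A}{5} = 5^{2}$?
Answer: $64009$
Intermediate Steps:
$A = -125$ ($A = - 5 \cdot 5^{2} = \left(-5\right) 25 = -125$)
$\left(-128 + A\right)^{2} = \left(-128 - 125\right)^{2} = \left(-253\right)^{2} = 64009$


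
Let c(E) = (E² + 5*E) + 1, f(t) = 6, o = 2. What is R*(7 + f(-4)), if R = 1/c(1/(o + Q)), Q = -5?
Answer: -117/5 ≈ -23.400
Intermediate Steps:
c(E) = 1 + E² + 5*E
R = -9/5 (R = 1/(1 + (1/(2 - 5))² + 5/(2 - 5)) = 1/(1 + (1/(-3))² + 5/(-3)) = 1/(1 + (-⅓)² + 5*(-⅓)) = 1/(1 + ⅑ - 5/3) = 1/(-5/9) = -9/5 ≈ -1.8000)
R*(7 + f(-4)) = -9*(7 + 6)/5 = -9/5*13 = -117/5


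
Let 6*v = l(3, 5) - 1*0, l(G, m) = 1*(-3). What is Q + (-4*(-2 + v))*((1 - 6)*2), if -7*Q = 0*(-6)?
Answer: -100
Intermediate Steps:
l(G, m) = -3
v = -½ (v = (-3 - 1*0)/6 = (-3 + 0)/6 = (⅙)*(-3) = -½ ≈ -0.50000)
Q = 0 (Q = -0*(-6) = -⅐*0 = 0)
Q + (-4*(-2 + v))*((1 - 6)*2) = 0 + (-4*(-2 - ½))*((1 - 6)*2) = 0 + (-4*(-5/2))*(-5*2) = 0 + 10*(-10) = 0 - 100 = -100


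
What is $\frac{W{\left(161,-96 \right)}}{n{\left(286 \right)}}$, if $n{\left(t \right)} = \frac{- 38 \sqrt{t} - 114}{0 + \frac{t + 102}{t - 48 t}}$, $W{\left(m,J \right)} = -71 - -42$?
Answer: $\frac{8439}{35372623} - \frac{2813 \sqrt{286}}{35372623} \approx -0.0011063$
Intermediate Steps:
$W{\left(m,J \right)} = -29$ ($W{\left(m,J \right)} = -71 + 42 = -29$)
$n{\left(t \right)} = - \frac{47 t \left(-114 - 38 \sqrt{t}\right)}{102 + t}$ ($n{\left(t \right)} = \frac{-114 - 38 \sqrt{t}}{0 + \frac{102 + t}{\left(-47\right) t}} = \frac{-114 - 38 \sqrt{t}}{0 + \left(102 + t\right) \left(- \frac{1}{47 t}\right)} = \frac{-114 - 38 \sqrt{t}}{0 - \frac{102 + t}{47 t}} = \frac{-114 - 38 \sqrt{t}}{\left(- \frac{1}{47}\right) \frac{1}{t} \left(102 + t\right)} = \left(-114 - 38 \sqrt{t}\right) \left(- \frac{47 t}{102 + t}\right) = - \frac{47 t \left(-114 - 38 \sqrt{t}\right)}{102 + t}$)
$\frac{W{\left(161,-96 \right)}}{n{\left(286 \right)}} = - \frac{29}{1786 \frac{1}{102 + 286} \left(286^{\frac{3}{2}} + 3 \cdot 286\right)} = - \frac{29}{1786 \cdot \frac{1}{388} \left(286 \sqrt{286} + 858\right)} = - \frac{29}{1786 \cdot \frac{1}{388} \left(858 + 286 \sqrt{286}\right)} = - \frac{29}{\frac{383097}{97} + \frac{127699 \sqrt{286}}{97}}$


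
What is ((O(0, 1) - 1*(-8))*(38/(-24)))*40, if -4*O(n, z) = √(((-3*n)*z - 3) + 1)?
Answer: -1520/3 + 95*I*√2/6 ≈ -506.67 + 22.392*I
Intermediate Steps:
O(n, z) = -√(-2 - 3*n*z)/4 (O(n, z) = -√(((-3*n)*z - 3) + 1)/4 = -√((-3*n*z - 3) + 1)/4 = -√((-3 - 3*n*z) + 1)/4 = -√(-2 - 3*n*z)/4)
((O(0, 1) - 1*(-8))*(38/(-24)))*40 = ((-√(-2 - 3*0*1)/4 - 1*(-8))*(38/(-24)))*40 = ((-√(-2 + 0)/4 + 8)*(38*(-1/24)))*40 = ((-I*√2/4 + 8)*(-19/12))*40 = ((8 - I*√2/4)*(-19/12))*40 = (-38/3 + 19*I*√2/48)*40 = -1520/3 + 95*I*√2/6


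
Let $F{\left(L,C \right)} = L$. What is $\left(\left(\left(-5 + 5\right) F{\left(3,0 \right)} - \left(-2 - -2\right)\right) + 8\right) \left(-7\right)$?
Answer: $-56$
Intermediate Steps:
$\left(\left(\left(-5 + 5\right) F{\left(3,0 \right)} - \left(-2 - -2\right)\right) + 8\right) \left(-7\right) = \left(\left(\left(-5 + 5\right) 3 - \left(-2 - -2\right)\right) + 8\right) \left(-7\right) = \left(\left(0 \cdot 3 - \left(-2 + 2\right)\right) + 8\right) \left(-7\right) = \left(\left(0 - 0\right) + 8\right) \left(-7\right) = \left(\left(0 + 0\right) + 8\right) \left(-7\right) = \left(0 + 8\right) \left(-7\right) = 8 \left(-7\right) = -56$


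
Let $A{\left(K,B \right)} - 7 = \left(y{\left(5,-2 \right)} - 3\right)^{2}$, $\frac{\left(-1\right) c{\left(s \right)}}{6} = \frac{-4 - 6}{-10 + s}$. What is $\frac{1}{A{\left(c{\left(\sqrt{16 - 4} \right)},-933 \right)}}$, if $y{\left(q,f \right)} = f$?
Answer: $\frac{1}{32} \approx 0.03125$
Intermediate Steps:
$c{\left(s \right)} = \frac{60}{-10 + s}$ ($c{\left(s \right)} = - 6 \frac{-4 - 6}{-10 + s} = - 6 \left(- \frac{10}{-10 + s}\right) = \frac{60}{-10 + s}$)
$A{\left(K,B \right)} = 32$ ($A{\left(K,B \right)} = 7 + \left(-2 - 3\right)^{2} = 7 + \left(-5\right)^{2} = 7 + 25 = 32$)
$\frac{1}{A{\left(c{\left(\sqrt{16 - 4} \right)},-933 \right)}} = \frac{1}{32}$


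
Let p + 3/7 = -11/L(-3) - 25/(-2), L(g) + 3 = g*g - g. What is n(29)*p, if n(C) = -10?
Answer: -6835/63 ≈ -108.49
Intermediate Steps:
L(g) = -3 + g² - g (L(g) = -3 + (g*g - g) = -3 + (g² - g) = -3 + g² - g)
p = 1367/126 (p = -3/7 + (-11/(-3 + (-3)² - 1*(-3)) - 25/(-2)) = -3/7 + (-11/(-3 + 9 + 3) - 25*(-½)) = -3/7 + (-11/9 + 25/2) = -3/7 + 203/18 = 1367/126 ≈ 10.849)
n(29)*p = -10*1367/126 = -6835/63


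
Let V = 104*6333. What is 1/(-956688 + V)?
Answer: -1/298056 ≈ -3.3551e-6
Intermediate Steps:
V = 658632
1/(-956688 + V) = 1/(-956688 + 658632) = 1/(-298056) = -1/298056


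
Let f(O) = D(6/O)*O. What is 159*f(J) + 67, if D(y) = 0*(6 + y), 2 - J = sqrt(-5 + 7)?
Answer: 67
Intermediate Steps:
J = 2 - sqrt(2) (J = 2 - sqrt(-5 + 7) = 2 - sqrt(2) ≈ 0.58579)
D(y) = 0
f(O) = 0 (f(O) = 0*O = 0)
159*f(J) + 67 = 159*0 + 67 = 0 + 67 = 67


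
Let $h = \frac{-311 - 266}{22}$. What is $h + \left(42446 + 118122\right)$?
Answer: $\frac{3531919}{22} \approx 1.6054 \cdot 10^{5}$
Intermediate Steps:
$h = - \frac{577}{22}$ ($h = \left(-577\right) \frac{1}{22} = - \frac{577}{22} \approx -26.227$)
$h + \left(42446 + 118122\right) = - \frac{577}{22} + \left(42446 + 118122\right) = - \frac{577}{22} + 160568 = \frac{3531919}{22}$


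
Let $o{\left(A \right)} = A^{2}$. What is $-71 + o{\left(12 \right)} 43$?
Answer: $6121$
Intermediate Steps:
$-71 + o{\left(12 \right)} 43 = -71 + 12^{2} \cdot 43 = -71 + 144 \cdot 43 = -71 + 6192 = 6121$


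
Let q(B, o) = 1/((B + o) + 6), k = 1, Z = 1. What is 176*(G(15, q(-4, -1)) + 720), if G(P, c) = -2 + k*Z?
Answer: 126544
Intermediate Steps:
q(B, o) = 1/(6 + B + o)
G(P, c) = -1 (G(P, c) = -2 + 1*1 = -2 + 1 = -1)
176*(G(15, q(-4, -1)) + 720) = 176*(-1 + 720) = 176*719 = 126544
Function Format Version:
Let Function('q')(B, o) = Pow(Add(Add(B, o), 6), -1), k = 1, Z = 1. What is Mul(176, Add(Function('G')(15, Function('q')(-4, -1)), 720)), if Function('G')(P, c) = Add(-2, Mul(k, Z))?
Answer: 126544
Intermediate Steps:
Function('q')(B, o) = Pow(Add(6, B, o), -1)
Function('G')(P, c) = -1 (Function('G')(P, c) = Add(-2, Mul(1, 1)) = Add(-2, 1) = -1)
Mul(176, Add(Function('G')(15, Function('q')(-4, -1)), 720)) = Mul(176, Add(-1, 720)) = Mul(176, 719) = 126544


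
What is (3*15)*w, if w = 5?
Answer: 225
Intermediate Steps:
(3*15)*w = (3*15)*5 = 45*5 = 225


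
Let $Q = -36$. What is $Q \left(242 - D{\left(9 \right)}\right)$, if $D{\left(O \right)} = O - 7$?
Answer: $-8640$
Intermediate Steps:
$D{\left(O \right)} = -7 + O$
$Q \left(242 - D{\left(9 \right)}\right) = - 36 \left(242 - \left(-7 + 9\right)\right) = - 36 \left(242 - 2\right) = \left(-36\right) 240 = -8640$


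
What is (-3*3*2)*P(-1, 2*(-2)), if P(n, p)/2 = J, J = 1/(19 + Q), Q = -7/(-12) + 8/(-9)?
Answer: -1296/673 ≈ -1.9257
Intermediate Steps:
Q = -11/36 (Q = -7*(-1/12) + 8*(-1/9) = 7/12 - 8/9 = -11/36 ≈ -0.30556)
J = 36/673 (J = 1/(19 - 11/36) = 1/(673/36) = 36/673 ≈ 0.053492)
P(n, p) = 72/673 (P(n, p) = 2*(36/673) = 72/673)
(-3*3*2)*P(-1, 2*(-2)) = (-3*3*2)*(72/673) = -9*2*(72/673) = -18*72/673 = -1296/673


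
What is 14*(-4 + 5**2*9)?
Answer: 3094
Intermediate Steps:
14*(-4 + 5**2*9) = 14*(-4 + 25*9) = 14*(-4 + 225) = 14*221 = 3094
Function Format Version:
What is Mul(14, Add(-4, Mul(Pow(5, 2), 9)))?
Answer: 3094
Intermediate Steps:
Mul(14, Add(-4, Mul(Pow(5, 2), 9))) = Mul(14, Add(-4, Mul(25, 9))) = Mul(14, Add(-4, 225)) = Mul(14, 221) = 3094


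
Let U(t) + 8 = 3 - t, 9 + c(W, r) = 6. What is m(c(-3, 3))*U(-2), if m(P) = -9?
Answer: 27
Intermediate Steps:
c(W, r) = -3 (c(W, r) = -9 + 6 = -3)
U(t) = -5 - t (U(t) = -8 + (3 - t) = -5 - t)
m(c(-3, 3))*U(-2) = -9*(-5 - 1*(-2)) = -9*(-5 + 2) = -9*(-3) = 27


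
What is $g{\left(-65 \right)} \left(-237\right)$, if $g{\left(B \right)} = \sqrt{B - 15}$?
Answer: $- 948 i \sqrt{5} \approx - 2119.8 i$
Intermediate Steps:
$g{\left(B \right)} = \sqrt{-15 + B}$
$g{\left(-65 \right)} \left(-237\right) = \sqrt{-15 - 65} \left(-237\right) = \sqrt{-80} \left(-237\right) = 4 i \sqrt{5} \left(-237\right) = - 948 i \sqrt{5}$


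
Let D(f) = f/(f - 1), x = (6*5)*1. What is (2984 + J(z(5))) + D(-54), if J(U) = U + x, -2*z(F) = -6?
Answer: 165989/55 ≈ 3018.0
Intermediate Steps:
x = 30 (x = 30*1 = 30)
D(f) = f/(-1 + f)
z(F) = 3 (z(F) = -1/2*(-6) = 3)
J(U) = 30 + U (J(U) = U + 30 = 30 + U)
(2984 + J(z(5))) + D(-54) = (2984 + (30 + 3)) - 54/(-1 - 54) = (2984 + 33) - 54/(-55) = 3017 - 54*(-1/55) = 3017 + 54/55 = 165989/55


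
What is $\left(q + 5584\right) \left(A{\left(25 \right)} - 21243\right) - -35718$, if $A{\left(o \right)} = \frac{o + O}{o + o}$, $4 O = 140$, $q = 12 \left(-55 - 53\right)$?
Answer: $- \frac{455245602}{5} \approx -9.1049 \cdot 10^{7}$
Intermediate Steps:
$q = -1296$ ($q = 12 \left(-108\right) = -1296$)
$O = 35$ ($O = \frac{1}{4} \cdot 140 = 35$)
$A{\left(o \right)} = \frac{35 + o}{2 o}$ ($A{\left(o \right)} = \frac{o + 35}{o + o} = \frac{35 + o}{2 o}$)
$\left(q + 5584\right) \left(A{\left(25 \right)} - 21243\right) - -35718 = \left(-1296 + 5584\right) \left(\frac{35 + 25}{2 \cdot 25} - 21243\right) - -35718 = 4288 \left(\frac{1}{2} \cdot \frac{1}{25} \cdot 60 - 21243\right) + 35718 = 4288 \left(\frac{6}{5} - 21243\right) + 35718 = 4288 \left(- \frac{106209}{5}\right) + 35718 = - \frac{455424192}{5} + 35718 = - \frac{455245602}{5}$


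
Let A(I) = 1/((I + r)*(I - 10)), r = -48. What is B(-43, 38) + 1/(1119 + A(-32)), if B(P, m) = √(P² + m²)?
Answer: 3360/3759841 + √3293 ≈ 57.386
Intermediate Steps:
A(I) = 1/((-48 + I)*(-10 + I)) (A(I) = 1/((I - 48)*(I - 10)) = 1/((-48 + I)*(-10 + I)))
B(-43, 38) + 1/(1119 + A(-32)) = √((-43)² + 38²) + 1/(1119 + 1/(480 + (-32)² - 58*(-32))) = √(1849 + 1444) + 1/(1119 + 1/(480 + 1024 + 1856)) = √3293 + 1/(1119 + 1/3360) = √3293 + 1/(3759841/3360) = √3293 + 3360/3759841 = 3360/3759841 + √3293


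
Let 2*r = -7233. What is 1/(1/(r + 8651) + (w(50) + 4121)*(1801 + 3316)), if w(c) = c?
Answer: 10069/214902737485 ≈ 4.6854e-8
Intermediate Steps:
r = -7233/2 (r = (1/2)*(-7233) = -7233/2 ≈ -3616.5)
1/(1/(r + 8651) + (w(50) + 4121)*(1801 + 3316)) = 1/(1/(-7233/2 + 8651) + (50 + 4121)*(1801 + 3316)) = 1/(1/(10069/2) + 4171*5117) = 1/(2/10069 + 21343007) = 1/(214902737485/10069) = 10069/214902737485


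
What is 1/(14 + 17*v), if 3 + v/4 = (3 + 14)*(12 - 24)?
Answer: -1/14062 ≈ -7.1114e-5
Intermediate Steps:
v = -828 (v = -12 + 4*((3 + 14)*(12 - 24)) = -12 + 4*(17*(-12)) = -12 + 4*(-204) = -12 - 816 = -828)
1/(14 + 17*v) = 1/(14 + 17*(-828)) = 1/(14 - 14076) = 1/(-14062) = -1/14062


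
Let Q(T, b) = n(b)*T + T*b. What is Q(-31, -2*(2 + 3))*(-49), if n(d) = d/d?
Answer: -13671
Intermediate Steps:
n(d) = 1
Q(T, b) = T + T*b (Q(T, b) = 1*T + T*b = T + T*b)
Q(-31, -2*(2 + 3))*(-49) = -31*(1 - 2*(2 + 3))*(-49) = -31*(1 - 2*5)*(-49) = -31*(1 - 10)*(-49) = -31*(-9)*(-49) = 279*(-49) = -13671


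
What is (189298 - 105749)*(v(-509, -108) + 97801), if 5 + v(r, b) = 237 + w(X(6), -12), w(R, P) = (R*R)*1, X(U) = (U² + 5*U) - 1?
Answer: 8543553642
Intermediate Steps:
X(U) = -1 + U² + 5*U
w(R, P) = R² (w(R, P) = R²*1 = R²)
v(r, b) = 4457 (v(r, b) = -5 + (237 + (-1 + 6² + 5*6)²) = -5 + (237 + (-1 + 36 + 30)²) = -5 + (237 + 65²) = -5 + (237 + 4225) = -5 + 4462 = 4457)
(189298 - 105749)*(v(-509, -108) + 97801) = (189298 - 105749)*(4457 + 97801) = 83549*102258 = 8543553642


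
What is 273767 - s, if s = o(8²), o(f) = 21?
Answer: 273746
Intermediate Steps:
s = 21
273767 - s = 273767 - 1*21 = 273767 - 21 = 273746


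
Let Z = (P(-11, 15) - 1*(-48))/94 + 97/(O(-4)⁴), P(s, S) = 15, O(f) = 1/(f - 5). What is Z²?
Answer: 3578822556674121/8836 ≈ 4.0503e+11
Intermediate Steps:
O(f) = 1/(-5 + f)
Z = 59823261/94 (Z = (15 - 1*(-48))/94 + 97/((1/(-5 - 4))⁴) = (15 + 48)*(1/94) + 97/((1/(-9))⁴) = 63*(1/94) + 97/((-⅑)⁴) = 63/94 + 97/(1/6561) = 63/94 + 97*6561 = 63/94 + 636417 = 59823261/94 ≈ 6.3642e+5)
Z² = (59823261/94)² = 3578822556674121/8836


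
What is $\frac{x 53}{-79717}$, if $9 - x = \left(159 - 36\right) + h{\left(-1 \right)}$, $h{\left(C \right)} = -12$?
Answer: $\frac{5406}{79717} \approx 0.067815$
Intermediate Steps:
$x = -102$ ($x = 9 - \left(\left(159 - 36\right) - 12\right) = 9 - \left(123 - 12\right) = 9 - 111 = -102$)
$\frac{x 53}{-79717} = \frac{\left(-102\right) 53}{-79717} = \left(-5406\right) \left(- \frac{1}{79717}\right) = \frac{5406}{79717}$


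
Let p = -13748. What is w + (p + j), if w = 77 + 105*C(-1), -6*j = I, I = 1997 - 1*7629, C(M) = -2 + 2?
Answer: -38197/3 ≈ -12732.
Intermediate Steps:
C(M) = 0
I = -5632 (I = 1997 - 7629 = -5632)
j = 2816/3 (j = -⅙*(-5632) = 2816/3 ≈ 938.67)
w = 77 (w = 77 + 105*0 = 77 + 0 = 77)
w + (p + j) = 77 + (-13748 + 2816/3) = 77 - 38428/3 = -38197/3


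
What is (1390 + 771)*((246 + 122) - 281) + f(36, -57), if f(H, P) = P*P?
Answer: 191256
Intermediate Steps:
f(H, P) = P**2
(1390 + 771)*((246 + 122) - 281) + f(36, -57) = (1390 + 771)*((246 + 122) - 281) + (-57)**2 = 2161*(368 - 281) + 3249 = 2161*87 + 3249 = 188007 + 3249 = 191256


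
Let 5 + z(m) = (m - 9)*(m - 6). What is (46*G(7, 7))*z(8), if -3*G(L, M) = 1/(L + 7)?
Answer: 23/3 ≈ 7.6667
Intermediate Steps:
G(L, M) = -1/(3*(7 + L)) (G(L, M) = -1/(3*(L + 7)) = -1/(3*(7 + L)))
z(m) = -5 + (-9 + m)*(-6 + m) (z(m) = -5 + (m - 9)*(m - 6) = -5 + (-9 + m)*(-6 + m))
(46*G(7, 7))*z(8) = (46*(-1/(21 + 3*7)))*(49 + 8² - 15*8) = (46*(-1/(21 + 21)))*(49 + 64 - 120) = (46*(-1/42))*(-7) = -23/21*(-7) = 23/3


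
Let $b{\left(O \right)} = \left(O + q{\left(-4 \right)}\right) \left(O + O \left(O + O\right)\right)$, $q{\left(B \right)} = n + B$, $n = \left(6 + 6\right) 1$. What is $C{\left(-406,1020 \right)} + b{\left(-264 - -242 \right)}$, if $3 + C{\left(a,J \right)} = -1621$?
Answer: $-14868$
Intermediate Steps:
$C{\left(a,J \right)} = -1624$ ($C{\left(a,J \right)} = -3 - 1621 = -1624$)
$n = 12$ ($n = 12 \cdot 1 = 12$)
$q{\left(B \right)} = 12 + B$
$b{\left(O \right)} = \left(8 + O\right) \left(O + 2 O^{2}\right)$ ($b{\left(O \right)} = \left(O + \left(12 - 4\right)\right) \left(O + O \left(O + O\right)\right) = \left(O + 8\right) \left(O + O 2 O\right) = \left(8 + O\right) \left(O + 2 O^{2}\right)$)
$C{\left(-406,1020 \right)} + b{\left(-264 - -242 \right)} = -1624 + \left(-264 - -242\right) \left(8 + 2 \left(-264 - -242\right)^{2} + 17 \left(-264 - -242\right)\right) = -1624 + \left(-264 + 242\right) \left(8 + 2 \left(-264 + 242\right)^{2} + 17 \left(-264 + 242\right)\right) = -1624 - 22 \left(8 + 2 \left(-22\right)^{2} + 17 \left(-22\right)\right) = -1624 - 22 \left(8 + 2 \cdot 484 - 374\right) = -1624 - 22 \left(8 + 968 - 374\right) = -1624 - 13244 = -14868$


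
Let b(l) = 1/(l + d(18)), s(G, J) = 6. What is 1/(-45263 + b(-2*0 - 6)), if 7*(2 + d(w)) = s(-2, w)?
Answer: -50/2263157 ≈ -2.2093e-5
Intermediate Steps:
d(w) = -8/7 (d(w) = -2 + (⅐)*6 = -2 + 6/7 = -8/7)
b(l) = 1/(-8/7 + l) (b(l) = 1/(l - 8/7) = 1/(-8/7 + l))
1/(-45263 + b(-2*0 - 6)) = 1/(-45263 + 7/(-8 + 7*(-2*0 - 6))) = 1/(-45263 + 7/(-8 + 7*(0 - 6))) = 1/(-45263 + 7/(-8 + 7*(-6))) = 1/(-45263 + 7/(-8 - 42)) = 1/(-45263 + 7/(-50)) = 1/(-45263 + 7*(-1/50)) = 1/(-45263 - 7/50) = 1/(-2263157/50) = -50/2263157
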